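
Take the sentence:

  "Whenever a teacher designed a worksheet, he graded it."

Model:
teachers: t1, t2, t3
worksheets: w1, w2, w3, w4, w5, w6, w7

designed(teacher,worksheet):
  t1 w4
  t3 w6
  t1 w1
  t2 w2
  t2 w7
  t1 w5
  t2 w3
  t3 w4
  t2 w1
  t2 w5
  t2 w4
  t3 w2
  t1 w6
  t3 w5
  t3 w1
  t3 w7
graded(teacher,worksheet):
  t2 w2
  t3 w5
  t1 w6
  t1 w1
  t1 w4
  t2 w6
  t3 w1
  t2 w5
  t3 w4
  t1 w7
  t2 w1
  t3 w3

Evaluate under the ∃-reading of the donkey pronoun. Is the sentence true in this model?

True

"it" takes "a worksheet" as antecedent — a donkey pronoun bound across the clause boundary.
Weak reading: every teacher t with some designed-worksheet has at least one designed-worksheet w such that graded(t,w).
Per teacher: t1:✓  t2:✓  t3:✓
Every teacher in the restrictor has a witness.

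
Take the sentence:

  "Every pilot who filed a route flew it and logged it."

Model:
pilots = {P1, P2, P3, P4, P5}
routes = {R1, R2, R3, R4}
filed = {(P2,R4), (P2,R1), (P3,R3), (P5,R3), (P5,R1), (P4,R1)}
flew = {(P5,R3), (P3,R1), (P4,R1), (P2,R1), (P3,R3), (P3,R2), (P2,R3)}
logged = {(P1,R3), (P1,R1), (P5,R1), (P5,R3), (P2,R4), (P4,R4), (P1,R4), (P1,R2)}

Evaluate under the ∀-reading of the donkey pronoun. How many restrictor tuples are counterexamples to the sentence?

5

"it" takes "a route" as antecedent — a donkey pronoun bound across the clause boundary.
Strong reading: for every (p,r) with filed(p,r), flew(p,r) ∧ logged(p,r).
Restrictor pairs: (P2,R1) ✗  (P2,R4) ✗  (P3,R3) ✗  (P4,R1) ✗  (P5,R1) ✗  (P5,R3) ✓
Counterexamples (restrictor pairs failing the scope): 5.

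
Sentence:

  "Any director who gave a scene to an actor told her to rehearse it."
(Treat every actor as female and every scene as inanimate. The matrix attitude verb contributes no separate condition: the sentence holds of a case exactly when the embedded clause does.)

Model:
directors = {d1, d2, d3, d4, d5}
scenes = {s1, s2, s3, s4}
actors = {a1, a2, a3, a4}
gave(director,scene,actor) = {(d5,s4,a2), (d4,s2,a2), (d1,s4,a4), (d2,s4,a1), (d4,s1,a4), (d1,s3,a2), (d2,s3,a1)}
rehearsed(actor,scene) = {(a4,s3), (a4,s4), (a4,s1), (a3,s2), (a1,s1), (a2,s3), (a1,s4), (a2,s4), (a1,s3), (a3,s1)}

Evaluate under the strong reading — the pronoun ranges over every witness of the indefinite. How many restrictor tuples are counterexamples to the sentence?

1

"her" takes "an actor" as antecedent and "it" takes "a scene"; both are donkey pronouns co-varying with the restrictor.
Strong reading: for every (d,s,a) with gave(d,s,a), rehearsed(a,s).
Restrictor triples: (d1,s3,a2)→rehearsed(a2,s3) ✓  (d1,s4,a4)→rehearsed(a4,s4) ✓  (d2,s3,a1)→rehearsed(a1,s3) ✓  (d2,s4,a1)→rehearsed(a1,s4) ✓  (d4,s1,a4)→rehearsed(a4,s1) ✓  (d4,s2,a2)→rehearsed(a2,s2) ✗  (d5,s4,a2)→rehearsed(a2,s4) ✓
Counterexamples (restrictor triples failing the scope): 1.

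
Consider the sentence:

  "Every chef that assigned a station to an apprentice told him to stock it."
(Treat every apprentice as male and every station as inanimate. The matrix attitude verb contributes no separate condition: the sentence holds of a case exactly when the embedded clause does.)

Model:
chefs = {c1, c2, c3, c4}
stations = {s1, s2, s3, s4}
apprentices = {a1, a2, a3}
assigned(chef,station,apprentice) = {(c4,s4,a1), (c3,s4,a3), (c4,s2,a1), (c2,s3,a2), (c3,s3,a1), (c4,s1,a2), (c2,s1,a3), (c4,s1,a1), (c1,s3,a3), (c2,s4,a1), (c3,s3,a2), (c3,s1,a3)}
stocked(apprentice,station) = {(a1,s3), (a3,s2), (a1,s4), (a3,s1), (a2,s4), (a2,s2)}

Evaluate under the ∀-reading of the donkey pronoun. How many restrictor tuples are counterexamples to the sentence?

"him" takes "an apprentice" as antecedent and "it" takes "a station"; both are donkey pronouns co-varying with the restrictor.
Strong reading: for every (c,s,a) with assigned(c,s,a), stocked(a,s).
Restrictor triples: (c1,s3,a3)→stocked(a3,s3) ✗  (c2,s1,a3)→stocked(a3,s1) ✓  (c2,s3,a2)→stocked(a2,s3) ✗  (c2,s4,a1)→stocked(a1,s4) ✓  (c3,s1,a3)→stocked(a3,s1) ✓  (c3,s3,a1)→stocked(a1,s3) ✓  (c3,s3,a2)→stocked(a2,s3) ✗  (c3,s4,a3)→stocked(a3,s4) ✗  (c4,s1,a1)→stocked(a1,s1) ✗  (c4,s1,a2)→stocked(a2,s1) ✗  (c4,s2,a1)→stocked(a1,s2) ✗  (c4,s4,a1)→stocked(a1,s4) ✓
Counterexamples (restrictor triples failing the scope): 7.

7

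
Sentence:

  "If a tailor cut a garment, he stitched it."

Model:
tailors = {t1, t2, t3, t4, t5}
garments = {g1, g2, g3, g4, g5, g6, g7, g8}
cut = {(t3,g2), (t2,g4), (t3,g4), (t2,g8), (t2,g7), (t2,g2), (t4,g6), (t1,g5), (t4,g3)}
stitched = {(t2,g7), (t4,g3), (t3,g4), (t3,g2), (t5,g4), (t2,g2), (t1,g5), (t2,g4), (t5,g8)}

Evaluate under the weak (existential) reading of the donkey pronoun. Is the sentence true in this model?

"it" takes "a garment" as antecedent — a donkey pronoun bound across the clause boundary.
Weak reading: every tailor t with some cut-garment has at least one cut-garment g such that stitched(t,g).
Per tailor: t1:✓  t2:✓  t3:✓  t4:✓
Every tailor in the restrictor has a witness.

True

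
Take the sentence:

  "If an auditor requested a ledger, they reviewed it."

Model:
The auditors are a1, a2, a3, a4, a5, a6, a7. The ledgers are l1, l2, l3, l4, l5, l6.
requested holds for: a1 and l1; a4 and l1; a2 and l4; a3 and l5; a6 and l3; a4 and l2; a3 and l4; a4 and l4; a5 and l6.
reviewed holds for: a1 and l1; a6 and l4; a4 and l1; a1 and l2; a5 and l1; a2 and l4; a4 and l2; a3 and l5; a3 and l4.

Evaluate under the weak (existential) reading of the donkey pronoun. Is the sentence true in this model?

"it" takes "a ledger" as antecedent — a donkey pronoun bound across the clause boundary.
Weak reading: every auditor a with some requested-ledger has at least one requested-ledger l such that reviewed(a,l).
Per auditor: a1:✓  a2:✓  a3:✓  a4:✓  a5:✗  a6:✗
a5 has no witness among its requested-ledgers.

False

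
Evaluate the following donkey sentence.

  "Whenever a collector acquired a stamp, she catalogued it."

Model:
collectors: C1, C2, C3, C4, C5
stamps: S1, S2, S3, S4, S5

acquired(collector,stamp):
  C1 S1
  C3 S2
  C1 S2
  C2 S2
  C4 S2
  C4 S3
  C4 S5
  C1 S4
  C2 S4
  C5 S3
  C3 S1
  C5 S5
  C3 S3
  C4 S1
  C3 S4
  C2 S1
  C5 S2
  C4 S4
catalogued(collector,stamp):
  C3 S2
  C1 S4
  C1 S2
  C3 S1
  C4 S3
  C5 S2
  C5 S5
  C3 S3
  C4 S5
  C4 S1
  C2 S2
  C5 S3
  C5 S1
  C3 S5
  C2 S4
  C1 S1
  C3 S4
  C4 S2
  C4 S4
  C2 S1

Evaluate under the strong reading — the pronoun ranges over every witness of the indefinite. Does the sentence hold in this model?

"it" takes "a stamp" as antecedent — a donkey pronoun bound across the clause boundary.
Strong reading: for every (c,s) with acquired(c,s), catalogued(c,s).
Restrictor pairs: (C1,S1) ✓  (C1,S2) ✓  (C1,S4) ✓  (C2,S1) ✓  (C2,S2) ✓  (C2,S4) ✓  (C3,S1) ✓  (C3,S2) ✓  (C3,S3) ✓  (C3,S4) ✓  (C4,S1) ✓  (C4,S2) ✓  (C4,S3) ✓  (C4,S4) ✓  (C4,S5) ✓  (C5,S2) ✓  (C5,S3) ✓  (C5,S5) ✓
Every restrictor pair satisfies the scope.

True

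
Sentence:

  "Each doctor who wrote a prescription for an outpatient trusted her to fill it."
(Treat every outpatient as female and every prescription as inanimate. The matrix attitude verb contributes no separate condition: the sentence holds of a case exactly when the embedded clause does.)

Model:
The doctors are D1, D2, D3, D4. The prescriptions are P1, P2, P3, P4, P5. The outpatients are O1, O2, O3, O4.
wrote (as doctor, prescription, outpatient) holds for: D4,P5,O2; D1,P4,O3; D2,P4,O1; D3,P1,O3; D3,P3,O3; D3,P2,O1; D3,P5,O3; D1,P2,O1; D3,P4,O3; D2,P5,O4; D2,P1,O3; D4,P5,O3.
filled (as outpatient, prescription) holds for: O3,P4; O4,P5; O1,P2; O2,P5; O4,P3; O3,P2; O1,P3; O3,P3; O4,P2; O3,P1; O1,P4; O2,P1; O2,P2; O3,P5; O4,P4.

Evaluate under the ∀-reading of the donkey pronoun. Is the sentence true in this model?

True

"her" takes "an outpatient" as antecedent and "it" takes "a prescription"; both are donkey pronouns co-varying with the restrictor.
Strong reading: for every (d,p,o) with wrote(d,p,o), filled(o,p).
Restrictor triples: (D1,P2,O1)→filled(O1,P2) ✓  (D1,P4,O3)→filled(O3,P4) ✓  (D2,P1,O3)→filled(O3,P1) ✓  (D2,P4,O1)→filled(O1,P4) ✓  (D2,P5,O4)→filled(O4,P5) ✓  (D3,P1,O3)→filled(O3,P1) ✓  (D3,P2,O1)→filled(O1,P2) ✓  (D3,P3,O3)→filled(O3,P3) ✓  (D3,P4,O3)→filled(O3,P4) ✓  (D3,P5,O3)→filled(O3,P5) ✓  (D4,P5,O2)→filled(O2,P5) ✓  (D4,P5,O3)→filled(O3,P5) ✓
Every restrictor triple satisfies the scope.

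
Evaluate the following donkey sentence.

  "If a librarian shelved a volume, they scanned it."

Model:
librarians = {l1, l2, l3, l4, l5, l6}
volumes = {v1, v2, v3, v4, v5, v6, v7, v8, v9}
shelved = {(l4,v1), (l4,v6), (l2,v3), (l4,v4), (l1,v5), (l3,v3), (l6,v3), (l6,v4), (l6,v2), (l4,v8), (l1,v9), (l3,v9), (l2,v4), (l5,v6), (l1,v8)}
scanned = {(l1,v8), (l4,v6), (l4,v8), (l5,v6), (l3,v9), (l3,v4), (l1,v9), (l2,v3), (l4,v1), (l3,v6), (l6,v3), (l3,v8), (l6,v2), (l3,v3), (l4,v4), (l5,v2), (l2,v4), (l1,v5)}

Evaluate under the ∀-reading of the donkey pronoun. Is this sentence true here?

False

"it" takes "a volume" as antecedent — a donkey pronoun bound across the clause boundary.
Strong reading: for every (l,v) with shelved(l,v), scanned(l,v).
Restrictor pairs: (l1,v5) ✓  (l1,v8) ✓  (l1,v9) ✓  (l2,v3) ✓  (l2,v4) ✓  (l3,v3) ✓  (l3,v9) ✓  (l4,v1) ✓  (l4,v4) ✓  (l4,v6) ✓  (l4,v8) ✓  (l5,v6) ✓  (l6,v2) ✓  (l6,v3) ✓  (l6,v4) ✗
Counterexample: (l6,v4) is in shelved but fails the scope.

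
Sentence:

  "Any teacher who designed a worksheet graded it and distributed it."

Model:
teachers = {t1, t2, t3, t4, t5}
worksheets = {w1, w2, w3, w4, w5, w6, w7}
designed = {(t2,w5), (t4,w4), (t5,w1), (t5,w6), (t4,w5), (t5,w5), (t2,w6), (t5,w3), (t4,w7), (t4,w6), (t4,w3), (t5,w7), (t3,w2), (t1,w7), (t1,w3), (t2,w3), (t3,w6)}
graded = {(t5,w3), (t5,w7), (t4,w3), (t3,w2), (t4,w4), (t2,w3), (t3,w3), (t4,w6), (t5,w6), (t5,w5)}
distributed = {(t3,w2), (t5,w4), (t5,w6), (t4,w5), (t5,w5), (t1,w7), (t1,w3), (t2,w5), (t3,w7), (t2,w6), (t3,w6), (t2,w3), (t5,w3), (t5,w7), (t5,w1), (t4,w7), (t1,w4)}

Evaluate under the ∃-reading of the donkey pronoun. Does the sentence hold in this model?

False

"it" takes "a worksheet" as antecedent — a donkey pronoun bound across the clause boundary.
Weak reading: every teacher t with some designed-worksheet has at least one designed-worksheet w such that graded(t,w) ∧ distributed(t,w).
Per teacher: t1:✗  t2:✓  t3:✓  t4:✗  t5:✓
t1 has no witness among its designed-worksheets.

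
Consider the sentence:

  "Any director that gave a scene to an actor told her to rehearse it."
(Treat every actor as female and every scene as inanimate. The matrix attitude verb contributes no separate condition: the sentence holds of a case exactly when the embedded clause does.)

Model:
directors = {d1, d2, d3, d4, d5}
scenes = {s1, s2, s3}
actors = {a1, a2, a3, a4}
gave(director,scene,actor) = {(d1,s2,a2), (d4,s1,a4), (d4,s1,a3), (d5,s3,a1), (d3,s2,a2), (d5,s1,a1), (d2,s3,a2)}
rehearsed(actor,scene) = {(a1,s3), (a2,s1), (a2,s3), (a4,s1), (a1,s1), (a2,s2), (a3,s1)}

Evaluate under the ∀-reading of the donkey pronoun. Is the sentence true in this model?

True

"her" takes "an actor" as antecedent and "it" takes "a scene"; both are donkey pronouns co-varying with the restrictor.
Strong reading: for every (d,s,a) with gave(d,s,a), rehearsed(a,s).
Restrictor triples: (d1,s2,a2)→rehearsed(a2,s2) ✓  (d2,s3,a2)→rehearsed(a2,s3) ✓  (d3,s2,a2)→rehearsed(a2,s2) ✓  (d4,s1,a3)→rehearsed(a3,s1) ✓  (d4,s1,a4)→rehearsed(a4,s1) ✓  (d5,s1,a1)→rehearsed(a1,s1) ✓  (d5,s3,a1)→rehearsed(a1,s3) ✓
Every restrictor triple satisfies the scope.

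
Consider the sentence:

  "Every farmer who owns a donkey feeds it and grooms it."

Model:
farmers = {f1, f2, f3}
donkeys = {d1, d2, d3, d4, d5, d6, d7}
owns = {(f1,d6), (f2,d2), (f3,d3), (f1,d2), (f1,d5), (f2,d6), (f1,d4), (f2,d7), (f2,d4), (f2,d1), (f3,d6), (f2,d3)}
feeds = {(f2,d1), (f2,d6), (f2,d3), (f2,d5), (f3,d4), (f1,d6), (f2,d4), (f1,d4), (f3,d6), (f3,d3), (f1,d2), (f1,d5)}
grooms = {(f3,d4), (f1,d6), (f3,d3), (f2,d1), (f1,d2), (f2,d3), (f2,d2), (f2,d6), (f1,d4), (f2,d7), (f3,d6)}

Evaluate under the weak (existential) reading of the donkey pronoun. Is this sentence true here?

True

"it" takes "a donkey" as antecedent — a donkey pronoun bound across the clause boundary.
Weak reading: every farmer f with some owns-donkey has at least one owns-donkey d such that feeds(f,d) ∧ grooms(f,d).
Per farmer: f1:✓  f2:✓  f3:✓
Every farmer in the restrictor has a witness.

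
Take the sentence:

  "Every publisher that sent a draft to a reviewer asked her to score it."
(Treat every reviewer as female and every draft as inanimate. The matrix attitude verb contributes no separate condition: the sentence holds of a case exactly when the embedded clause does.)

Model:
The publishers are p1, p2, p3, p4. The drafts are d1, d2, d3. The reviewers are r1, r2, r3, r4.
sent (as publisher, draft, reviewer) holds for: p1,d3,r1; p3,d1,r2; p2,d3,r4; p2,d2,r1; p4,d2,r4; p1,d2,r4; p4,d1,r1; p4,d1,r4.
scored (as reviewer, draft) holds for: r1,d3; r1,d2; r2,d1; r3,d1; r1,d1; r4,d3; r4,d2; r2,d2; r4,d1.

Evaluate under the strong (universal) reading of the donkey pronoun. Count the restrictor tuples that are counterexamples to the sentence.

"her" takes "a reviewer" as antecedent and "it" takes "a draft"; both are donkey pronouns co-varying with the restrictor.
Strong reading: for every (p,d,r) with sent(p,d,r), scored(r,d).
Restrictor triples: (p1,d2,r4)→scored(r4,d2) ✓  (p1,d3,r1)→scored(r1,d3) ✓  (p2,d2,r1)→scored(r1,d2) ✓  (p2,d3,r4)→scored(r4,d3) ✓  (p3,d1,r2)→scored(r2,d1) ✓  (p4,d1,r1)→scored(r1,d1) ✓  (p4,d1,r4)→scored(r4,d1) ✓  (p4,d2,r4)→scored(r4,d2) ✓
Counterexamples (restrictor triples failing the scope): 0.

0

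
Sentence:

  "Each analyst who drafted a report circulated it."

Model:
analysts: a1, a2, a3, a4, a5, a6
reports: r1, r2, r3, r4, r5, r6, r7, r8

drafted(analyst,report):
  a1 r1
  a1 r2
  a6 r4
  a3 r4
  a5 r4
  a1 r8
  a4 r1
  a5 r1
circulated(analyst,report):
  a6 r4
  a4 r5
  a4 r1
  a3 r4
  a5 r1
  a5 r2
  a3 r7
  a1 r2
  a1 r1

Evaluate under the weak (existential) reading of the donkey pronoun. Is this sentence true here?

True

"it" takes "a report" as antecedent — a donkey pronoun bound across the clause boundary.
Weak reading: every analyst a with some drafted-report has at least one drafted-report r such that circulated(a,r).
Per analyst: a1:✓  a3:✓  a4:✓  a5:✓  a6:✓
Every analyst in the restrictor has a witness.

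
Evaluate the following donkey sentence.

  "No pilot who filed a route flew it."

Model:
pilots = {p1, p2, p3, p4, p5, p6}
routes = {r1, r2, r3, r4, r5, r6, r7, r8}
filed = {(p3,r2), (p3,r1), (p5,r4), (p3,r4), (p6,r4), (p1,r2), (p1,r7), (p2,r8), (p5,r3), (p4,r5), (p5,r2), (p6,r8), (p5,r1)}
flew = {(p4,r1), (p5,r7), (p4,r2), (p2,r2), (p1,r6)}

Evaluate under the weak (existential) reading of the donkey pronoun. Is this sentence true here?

"it" takes "a route" as antecedent — a donkey pronoun bound across the clause boundary.
Truth condition: for no (p,r) with filed(p,r) does flew(p,r) hold.
Restrictor pairs — does the scope hold? (p1,r2):fails  (p1,r7):fails  (p2,r8):fails  (p3,r1):fails  (p3,r2):fails  (p3,r4):fails  (p4,r5):fails  (p5,r1):fails  (p5,r2):fails  (p5,r3):fails  (p5,r4):fails  (p6,r4):fails  (p6,r8):fails
Scope holds for no restrictor pair, so the sentence is true.

True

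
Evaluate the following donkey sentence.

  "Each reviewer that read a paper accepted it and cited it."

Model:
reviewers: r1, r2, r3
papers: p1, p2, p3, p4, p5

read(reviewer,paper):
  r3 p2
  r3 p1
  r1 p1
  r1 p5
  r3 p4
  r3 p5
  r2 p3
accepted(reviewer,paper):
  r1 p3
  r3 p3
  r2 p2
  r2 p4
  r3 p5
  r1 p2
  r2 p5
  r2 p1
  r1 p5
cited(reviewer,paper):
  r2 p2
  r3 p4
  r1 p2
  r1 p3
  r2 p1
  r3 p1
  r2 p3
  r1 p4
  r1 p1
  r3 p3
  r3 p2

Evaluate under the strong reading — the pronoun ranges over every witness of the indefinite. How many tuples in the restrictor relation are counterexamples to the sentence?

"it" takes "a paper" as antecedent — a donkey pronoun bound across the clause boundary.
Strong reading: for every (r,p) with read(r,p), accepted(r,p) ∧ cited(r,p).
Restrictor pairs: (r1,p1) ✗  (r1,p5) ✗  (r2,p3) ✗  (r3,p1) ✗  (r3,p2) ✗  (r3,p4) ✗  (r3,p5) ✗
Counterexamples (restrictor pairs failing the scope): 7.

7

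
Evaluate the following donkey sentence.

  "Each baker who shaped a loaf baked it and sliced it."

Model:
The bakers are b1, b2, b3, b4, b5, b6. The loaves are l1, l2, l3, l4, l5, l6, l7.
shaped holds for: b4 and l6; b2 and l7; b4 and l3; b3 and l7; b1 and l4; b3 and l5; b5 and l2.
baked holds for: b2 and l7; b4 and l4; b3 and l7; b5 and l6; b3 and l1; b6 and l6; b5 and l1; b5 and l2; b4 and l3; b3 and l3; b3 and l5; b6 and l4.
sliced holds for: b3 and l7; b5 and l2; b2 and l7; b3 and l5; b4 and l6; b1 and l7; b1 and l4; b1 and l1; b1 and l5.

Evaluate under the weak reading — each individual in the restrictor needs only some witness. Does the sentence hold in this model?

"it" takes "a loaf" as antecedent — a donkey pronoun bound across the clause boundary.
Weak reading: every baker b with some shaped-loaf has at least one shaped-loaf l such that baked(b,l) ∧ sliced(b,l).
Per baker: b1:✗  b2:✓  b3:✓  b4:✗  b5:✓
b1 has no witness among its shaped-loaves.

False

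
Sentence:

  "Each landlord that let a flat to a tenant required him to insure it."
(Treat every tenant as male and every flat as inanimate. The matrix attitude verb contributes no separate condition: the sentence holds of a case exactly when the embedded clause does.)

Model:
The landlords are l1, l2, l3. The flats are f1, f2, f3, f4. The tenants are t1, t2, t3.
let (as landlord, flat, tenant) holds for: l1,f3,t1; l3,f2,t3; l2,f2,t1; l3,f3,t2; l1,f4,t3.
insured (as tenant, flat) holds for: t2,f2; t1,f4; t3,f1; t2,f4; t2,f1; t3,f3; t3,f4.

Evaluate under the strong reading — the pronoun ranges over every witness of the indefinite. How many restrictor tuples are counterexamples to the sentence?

"him" takes "a tenant" as antecedent and "it" takes "a flat"; both are donkey pronouns co-varying with the restrictor.
Strong reading: for every (l,f,t) with let(l,f,t), insured(t,f).
Restrictor triples: (l1,f3,t1)→insured(t1,f3) ✗  (l1,f4,t3)→insured(t3,f4) ✓  (l2,f2,t1)→insured(t1,f2) ✗  (l3,f2,t3)→insured(t3,f2) ✗  (l3,f3,t2)→insured(t2,f3) ✗
Counterexamples (restrictor triples failing the scope): 4.

4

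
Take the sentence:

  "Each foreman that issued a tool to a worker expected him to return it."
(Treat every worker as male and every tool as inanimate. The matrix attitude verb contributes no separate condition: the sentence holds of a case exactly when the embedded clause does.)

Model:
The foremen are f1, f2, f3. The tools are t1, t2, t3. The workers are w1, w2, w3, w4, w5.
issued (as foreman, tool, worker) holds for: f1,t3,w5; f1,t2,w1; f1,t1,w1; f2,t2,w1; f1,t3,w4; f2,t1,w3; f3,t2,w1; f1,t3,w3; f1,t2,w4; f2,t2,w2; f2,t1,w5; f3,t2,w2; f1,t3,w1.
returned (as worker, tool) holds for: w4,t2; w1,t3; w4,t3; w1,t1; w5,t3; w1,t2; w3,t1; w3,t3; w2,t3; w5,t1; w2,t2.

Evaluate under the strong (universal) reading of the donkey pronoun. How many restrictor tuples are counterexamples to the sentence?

0

"him" takes "a worker" as antecedent and "it" takes "a tool"; both are donkey pronouns co-varying with the restrictor.
Strong reading: for every (f,t,w) with issued(f,t,w), returned(w,t).
Restrictor triples: (f1,t1,w1)→returned(w1,t1) ✓  (f1,t2,w1)→returned(w1,t2) ✓  (f1,t2,w4)→returned(w4,t2) ✓  (f1,t3,w1)→returned(w1,t3) ✓  (f1,t3,w3)→returned(w3,t3) ✓  (f1,t3,w4)→returned(w4,t3) ✓  (f1,t3,w5)→returned(w5,t3) ✓  (f2,t1,w3)→returned(w3,t1) ✓  (f2,t1,w5)→returned(w5,t1) ✓  (f2,t2,w1)→returned(w1,t2) ✓  (f2,t2,w2)→returned(w2,t2) ✓  (f3,t2,w1)→returned(w1,t2) ✓  (f3,t2,w2)→returned(w2,t2) ✓
Counterexamples (restrictor triples failing the scope): 0.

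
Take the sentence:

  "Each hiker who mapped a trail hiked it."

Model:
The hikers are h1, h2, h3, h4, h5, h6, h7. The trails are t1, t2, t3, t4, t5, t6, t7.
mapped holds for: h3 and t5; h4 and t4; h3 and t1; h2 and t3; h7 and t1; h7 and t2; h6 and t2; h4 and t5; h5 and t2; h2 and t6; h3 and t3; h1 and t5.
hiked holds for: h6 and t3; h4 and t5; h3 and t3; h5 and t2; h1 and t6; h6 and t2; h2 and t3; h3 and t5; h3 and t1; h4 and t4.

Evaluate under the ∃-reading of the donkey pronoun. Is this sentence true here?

False

"it" takes "a trail" as antecedent — a donkey pronoun bound across the clause boundary.
Weak reading: every hiker h with some mapped-trail has at least one mapped-trail t such that hiked(h,t).
Per hiker: h1:✗  h2:✓  h3:✓  h4:✓  h5:✓  h6:✓  h7:✗
h1 has no witness among its mapped-trails.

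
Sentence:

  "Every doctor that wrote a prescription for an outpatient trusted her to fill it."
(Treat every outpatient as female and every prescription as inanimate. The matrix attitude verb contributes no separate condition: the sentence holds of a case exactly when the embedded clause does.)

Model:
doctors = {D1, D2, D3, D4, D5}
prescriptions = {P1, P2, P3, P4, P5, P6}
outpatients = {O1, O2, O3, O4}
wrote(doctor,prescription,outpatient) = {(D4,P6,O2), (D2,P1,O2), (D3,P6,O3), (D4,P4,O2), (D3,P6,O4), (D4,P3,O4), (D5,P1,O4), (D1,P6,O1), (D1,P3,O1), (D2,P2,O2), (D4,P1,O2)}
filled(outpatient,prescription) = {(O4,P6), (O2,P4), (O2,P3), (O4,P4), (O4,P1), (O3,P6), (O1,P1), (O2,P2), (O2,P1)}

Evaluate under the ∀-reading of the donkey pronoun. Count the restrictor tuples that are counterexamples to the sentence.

4

"her" takes "an outpatient" as antecedent and "it" takes "a prescription"; both are donkey pronouns co-varying with the restrictor.
Strong reading: for every (d,p,o) with wrote(d,p,o), filled(o,p).
Restrictor triples: (D1,P3,O1)→filled(O1,P3) ✗  (D1,P6,O1)→filled(O1,P6) ✗  (D2,P1,O2)→filled(O2,P1) ✓  (D2,P2,O2)→filled(O2,P2) ✓  (D3,P6,O3)→filled(O3,P6) ✓  (D3,P6,O4)→filled(O4,P6) ✓  (D4,P1,O2)→filled(O2,P1) ✓  (D4,P3,O4)→filled(O4,P3) ✗  (D4,P4,O2)→filled(O2,P4) ✓  (D4,P6,O2)→filled(O2,P6) ✗  (D5,P1,O4)→filled(O4,P1) ✓
Counterexamples (restrictor triples failing the scope): 4.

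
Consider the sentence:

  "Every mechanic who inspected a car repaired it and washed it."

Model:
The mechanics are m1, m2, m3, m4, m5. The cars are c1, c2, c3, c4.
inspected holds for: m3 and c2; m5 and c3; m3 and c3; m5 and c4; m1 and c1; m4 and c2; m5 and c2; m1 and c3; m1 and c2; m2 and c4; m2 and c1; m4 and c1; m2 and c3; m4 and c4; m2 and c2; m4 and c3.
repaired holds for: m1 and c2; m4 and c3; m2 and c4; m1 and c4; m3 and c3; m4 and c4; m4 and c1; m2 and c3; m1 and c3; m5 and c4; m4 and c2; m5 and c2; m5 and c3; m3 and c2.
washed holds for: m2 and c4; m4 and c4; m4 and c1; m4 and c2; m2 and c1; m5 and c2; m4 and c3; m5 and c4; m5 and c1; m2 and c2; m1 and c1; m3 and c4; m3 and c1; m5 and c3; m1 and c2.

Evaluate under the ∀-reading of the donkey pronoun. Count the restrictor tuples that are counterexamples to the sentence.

"it" takes "a car" as antecedent — a donkey pronoun bound across the clause boundary.
Strong reading: for every (m,c) with inspected(m,c), repaired(m,c) ∧ washed(m,c).
Restrictor pairs: (m1,c1) ✗  (m1,c2) ✓  (m1,c3) ✗  (m2,c1) ✗  (m2,c2) ✗  (m2,c3) ✗  (m2,c4) ✓  (m3,c2) ✗  (m3,c3) ✗  (m4,c1) ✓  (m4,c2) ✓  (m4,c3) ✓  (m4,c4) ✓  (m5,c2) ✓  (m5,c3) ✓  (m5,c4) ✓
Counterexamples (restrictor pairs failing the scope): 7.

7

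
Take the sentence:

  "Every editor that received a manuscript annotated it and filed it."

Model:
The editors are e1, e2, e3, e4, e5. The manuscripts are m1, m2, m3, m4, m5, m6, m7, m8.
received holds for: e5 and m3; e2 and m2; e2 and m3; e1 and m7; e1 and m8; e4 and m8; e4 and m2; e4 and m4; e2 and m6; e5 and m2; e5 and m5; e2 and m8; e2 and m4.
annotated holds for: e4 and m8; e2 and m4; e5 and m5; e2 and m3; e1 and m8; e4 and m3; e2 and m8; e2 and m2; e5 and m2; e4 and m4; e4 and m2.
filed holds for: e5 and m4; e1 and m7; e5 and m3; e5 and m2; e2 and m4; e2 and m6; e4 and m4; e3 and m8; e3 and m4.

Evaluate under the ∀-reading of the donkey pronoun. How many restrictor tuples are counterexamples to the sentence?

"it" takes "a manuscript" as antecedent — a donkey pronoun bound across the clause boundary.
Strong reading: for every (e,m) with received(e,m), annotated(e,m) ∧ filed(e,m).
Restrictor pairs: (e1,m7) ✗  (e1,m8) ✗  (e2,m2) ✗  (e2,m3) ✗  (e2,m4) ✓  (e2,m6) ✗  (e2,m8) ✗  (e4,m2) ✗  (e4,m4) ✓  (e4,m8) ✗  (e5,m2) ✓  (e5,m3) ✗  (e5,m5) ✗
Counterexamples (restrictor pairs failing the scope): 10.

10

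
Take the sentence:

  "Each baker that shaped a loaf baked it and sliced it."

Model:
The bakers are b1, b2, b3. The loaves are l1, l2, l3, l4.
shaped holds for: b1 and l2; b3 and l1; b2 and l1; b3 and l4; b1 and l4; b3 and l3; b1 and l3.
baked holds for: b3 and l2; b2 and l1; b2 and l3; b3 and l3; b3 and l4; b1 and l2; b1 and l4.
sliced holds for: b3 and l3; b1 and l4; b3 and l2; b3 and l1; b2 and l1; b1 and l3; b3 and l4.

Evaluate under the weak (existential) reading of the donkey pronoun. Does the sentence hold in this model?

"it" takes "a loaf" as antecedent — a donkey pronoun bound across the clause boundary.
Weak reading: every baker b with some shaped-loaf has at least one shaped-loaf l such that baked(b,l) ∧ sliced(b,l).
Per baker: b1:✓  b2:✓  b3:✓
Every baker in the restrictor has a witness.

True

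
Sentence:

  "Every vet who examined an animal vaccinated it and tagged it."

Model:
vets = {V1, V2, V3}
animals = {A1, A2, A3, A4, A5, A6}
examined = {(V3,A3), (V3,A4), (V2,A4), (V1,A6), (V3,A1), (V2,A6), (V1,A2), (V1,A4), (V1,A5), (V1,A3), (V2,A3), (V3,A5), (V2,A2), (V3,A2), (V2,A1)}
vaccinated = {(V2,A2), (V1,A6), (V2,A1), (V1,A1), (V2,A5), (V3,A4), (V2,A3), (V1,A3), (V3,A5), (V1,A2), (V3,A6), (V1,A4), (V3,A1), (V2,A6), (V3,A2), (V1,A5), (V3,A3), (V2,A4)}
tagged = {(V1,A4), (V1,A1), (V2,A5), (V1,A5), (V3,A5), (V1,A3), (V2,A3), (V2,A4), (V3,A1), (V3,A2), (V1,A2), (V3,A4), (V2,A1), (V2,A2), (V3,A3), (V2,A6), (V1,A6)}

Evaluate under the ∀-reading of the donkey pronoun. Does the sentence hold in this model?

True

"it" takes "an animal" as antecedent — a donkey pronoun bound across the clause boundary.
Strong reading: for every (v,a) with examined(v,a), vaccinated(v,a) ∧ tagged(v,a).
Restrictor pairs: (V1,A2) ✓  (V1,A3) ✓  (V1,A4) ✓  (V1,A5) ✓  (V1,A6) ✓  (V2,A1) ✓  (V2,A2) ✓  (V2,A3) ✓  (V2,A4) ✓  (V2,A6) ✓  (V3,A1) ✓  (V3,A2) ✓  (V3,A3) ✓  (V3,A4) ✓  (V3,A5) ✓
Every restrictor pair satisfies the scope.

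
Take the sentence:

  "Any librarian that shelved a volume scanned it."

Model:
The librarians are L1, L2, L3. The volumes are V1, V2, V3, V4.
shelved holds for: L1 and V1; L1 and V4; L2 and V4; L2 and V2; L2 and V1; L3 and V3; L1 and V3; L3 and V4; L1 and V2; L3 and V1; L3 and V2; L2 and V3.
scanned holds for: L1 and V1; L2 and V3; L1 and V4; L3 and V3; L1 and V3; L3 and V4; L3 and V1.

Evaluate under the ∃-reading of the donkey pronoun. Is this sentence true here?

"it" takes "a volume" as antecedent — a donkey pronoun bound across the clause boundary.
Weak reading: every librarian l with some shelved-volume has at least one shelved-volume v such that scanned(l,v).
Per librarian: L1:✓  L2:✓  L3:✓
Every librarian in the restrictor has a witness.

True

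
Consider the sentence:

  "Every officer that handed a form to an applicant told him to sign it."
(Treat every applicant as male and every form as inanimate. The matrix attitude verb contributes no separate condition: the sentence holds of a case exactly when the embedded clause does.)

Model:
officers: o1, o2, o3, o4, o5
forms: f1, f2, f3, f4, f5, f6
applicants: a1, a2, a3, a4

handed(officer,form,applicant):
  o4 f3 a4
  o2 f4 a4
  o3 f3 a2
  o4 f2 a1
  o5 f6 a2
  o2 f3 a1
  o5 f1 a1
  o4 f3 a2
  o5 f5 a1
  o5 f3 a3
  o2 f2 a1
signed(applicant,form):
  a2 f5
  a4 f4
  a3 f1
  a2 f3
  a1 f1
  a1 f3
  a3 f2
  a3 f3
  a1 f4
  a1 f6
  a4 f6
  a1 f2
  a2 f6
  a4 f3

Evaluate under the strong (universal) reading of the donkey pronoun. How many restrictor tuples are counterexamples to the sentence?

1

"him" takes "an applicant" as antecedent and "it" takes "a form"; both are donkey pronouns co-varying with the restrictor.
Strong reading: for every (o,f,a) with handed(o,f,a), signed(a,f).
Restrictor triples: (o2,f2,a1)→signed(a1,f2) ✓  (o2,f3,a1)→signed(a1,f3) ✓  (o2,f4,a4)→signed(a4,f4) ✓  (o3,f3,a2)→signed(a2,f3) ✓  (o4,f2,a1)→signed(a1,f2) ✓  (o4,f3,a2)→signed(a2,f3) ✓  (o4,f3,a4)→signed(a4,f3) ✓  (o5,f1,a1)→signed(a1,f1) ✓  (o5,f3,a3)→signed(a3,f3) ✓  (o5,f5,a1)→signed(a1,f5) ✗  (o5,f6,a2)→signed(a2,f6) ✓
Counterexamples (restrictor triples failing the scope): 1.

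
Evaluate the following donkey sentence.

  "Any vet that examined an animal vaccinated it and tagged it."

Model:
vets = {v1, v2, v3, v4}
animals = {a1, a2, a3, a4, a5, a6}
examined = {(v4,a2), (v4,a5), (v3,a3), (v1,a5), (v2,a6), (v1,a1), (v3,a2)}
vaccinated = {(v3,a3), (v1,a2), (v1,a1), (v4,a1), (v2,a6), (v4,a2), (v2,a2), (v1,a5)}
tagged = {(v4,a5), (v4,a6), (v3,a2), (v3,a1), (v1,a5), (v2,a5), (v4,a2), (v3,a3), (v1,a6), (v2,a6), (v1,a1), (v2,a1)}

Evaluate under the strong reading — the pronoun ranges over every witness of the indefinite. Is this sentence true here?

"it" takes "an animal" as antecedent — a donkey pronoun bound across the clause boundary.
Strong reading: for every (v,a) with examined(v,a), vaccinated(v,a) ∧ tagged(v,a).
Restrictor pairs: (v1,a1) ✓  (v1,a5) ✓  (v2,a6) ✓  (v3,a2) ✗  (v3,a3) ✓  (v4,a2) ✓  (v4,a5) ✗
Counterexample: (v3,a2) is in examined but fails the scope.

False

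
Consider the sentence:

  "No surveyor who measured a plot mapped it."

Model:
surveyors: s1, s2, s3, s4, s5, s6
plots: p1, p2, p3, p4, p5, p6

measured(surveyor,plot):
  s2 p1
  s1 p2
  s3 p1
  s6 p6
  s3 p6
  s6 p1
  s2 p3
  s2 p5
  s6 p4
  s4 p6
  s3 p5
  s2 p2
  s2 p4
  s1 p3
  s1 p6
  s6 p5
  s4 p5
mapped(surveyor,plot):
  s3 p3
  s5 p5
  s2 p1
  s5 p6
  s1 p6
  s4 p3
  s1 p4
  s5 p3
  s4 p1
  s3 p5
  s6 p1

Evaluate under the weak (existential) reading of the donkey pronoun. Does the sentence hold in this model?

"it" takes "a plot" as antecedent — a donkey pronoun bound across the clause boundary.
Truth condition: for no (s,p) with measured(s,p) does mapped(s,p) hold.
Restrictor pairs — does the scope hold? (s1,p2):fails  (s1,p3):fails  (s1,p6):holds  (s2,p1):holds  (s2,p2):fails  (s2,p3):fails  (s2,p4):fails  (s2,p5):fails  (s3,p1):fails  (s3,p5):holds  (s3,p6):fails  (s4,p5):fails  (s4,p6):fails  (s6,p1):holds  (s6,p4):fails  (s6,p5):fails  (s6,p6):fails
Scope holds for 4 pair(s), so the sentence is false.

False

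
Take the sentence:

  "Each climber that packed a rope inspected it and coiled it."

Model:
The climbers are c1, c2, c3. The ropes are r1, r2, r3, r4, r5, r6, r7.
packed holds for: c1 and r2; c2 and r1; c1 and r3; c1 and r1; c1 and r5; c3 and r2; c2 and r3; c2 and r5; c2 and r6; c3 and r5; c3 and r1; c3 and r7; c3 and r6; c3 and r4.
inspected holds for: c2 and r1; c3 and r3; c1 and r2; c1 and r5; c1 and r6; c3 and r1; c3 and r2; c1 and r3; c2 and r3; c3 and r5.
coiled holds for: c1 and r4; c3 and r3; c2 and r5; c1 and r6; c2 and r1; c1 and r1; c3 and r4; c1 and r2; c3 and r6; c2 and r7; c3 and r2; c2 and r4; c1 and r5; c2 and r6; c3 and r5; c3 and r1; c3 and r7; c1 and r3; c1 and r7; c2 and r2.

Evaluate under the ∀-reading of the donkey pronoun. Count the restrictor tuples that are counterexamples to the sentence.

7

"it" takes "a rope" as antecedent — a donkey pronoun bound across the clause boundary.
Strong reading: for every (c,r) with packed(c,r), inspected(c,r) ∧ coiled(c,r).
Restrictor pairs: (c1,r1) ✗  (c1,r2) ✓  (c1,r3) ✓  (c1,r5) ✓  (c2,r1) ✓  (c2,r3) ✗  (c2,r5) ✗  (c2,r6) ✗  (c3,r1) ✓  (c3,r2) ✓  (c3,r4) ✗  (c3,r5) ✓  (c3,r6) ✗  (c3,r7) ✗
Counterexamples (restrictor pairs failing the scope): 7.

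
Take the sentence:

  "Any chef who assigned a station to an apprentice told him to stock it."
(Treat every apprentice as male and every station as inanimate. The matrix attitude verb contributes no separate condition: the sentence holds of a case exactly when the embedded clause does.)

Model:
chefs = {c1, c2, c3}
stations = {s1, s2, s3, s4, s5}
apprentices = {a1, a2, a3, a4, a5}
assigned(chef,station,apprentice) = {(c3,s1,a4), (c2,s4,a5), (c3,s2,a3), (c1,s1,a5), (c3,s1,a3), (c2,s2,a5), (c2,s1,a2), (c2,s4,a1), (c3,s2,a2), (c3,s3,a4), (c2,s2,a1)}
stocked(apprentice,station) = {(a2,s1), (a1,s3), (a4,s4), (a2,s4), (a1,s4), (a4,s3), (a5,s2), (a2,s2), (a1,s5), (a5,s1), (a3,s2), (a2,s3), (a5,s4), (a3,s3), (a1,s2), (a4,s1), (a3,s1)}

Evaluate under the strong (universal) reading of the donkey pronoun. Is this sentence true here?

True

"him" takes "an apprentice" as antecedent and "it" takes "a station"; both are donkey pronouns co-varying with the restrictor.
Strong reading: for every (c,s,a) with assigned(c,s,a), stocked(a,s).
Restrictor triples: (c1,s1,a5)→stocked(a5,s1) ✓  (c2,s1,a2)→stocked(a2,s1) ✓  (c2,s2,a1)→stocked(a1,s2) ✓  (c2,s2,a5)→stocked(a5,s2) ✓  (c2,s4,a1)→stocked(a1,s4) ✓  (c2,s4,a5)→stocked(a5,s4) ✓  (c3,s1,a3)→stocked(a3,s1) ✓  (c3,s1,a4)→stocked(a4,s1) ✓  (c3,s2,a2)→stocked(a2,s2) ✓  (c3,s2,a3)→stocked(a3,s2) ✓  (c3,s3,a4)→stocked(a4,s3) ✓
Every restrictor triple satisfies the scope.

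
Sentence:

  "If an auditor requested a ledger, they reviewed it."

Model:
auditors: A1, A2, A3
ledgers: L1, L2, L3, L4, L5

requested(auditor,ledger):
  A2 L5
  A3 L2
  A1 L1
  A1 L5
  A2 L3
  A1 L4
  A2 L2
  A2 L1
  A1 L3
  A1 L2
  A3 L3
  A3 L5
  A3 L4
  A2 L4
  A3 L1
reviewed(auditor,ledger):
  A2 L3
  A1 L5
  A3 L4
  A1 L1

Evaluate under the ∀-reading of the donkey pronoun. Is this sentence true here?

False

"it" takes "a ledger" as antecedent — a donkey pronoun bound across the clause boundary.
Strong reading: for every (a,l) with requested(a,l), reviewed(a,l).
Restrictor pairs: (A1,L1) ✓  (A1,L2) ✗  (A1,L3) ✗  (A1,L4) ✗  (A1,L5) ✓  (A2,L1) ✗  (A2,L2) ✗  (A2,L3) ✓  (A2,L4) ✗  (A2,L5) ✗  (A3,L1) ✗  (A3,L2) ✗  (A3,L3) ✗  (A3,L4) ✓  (A3,L5) ✗
Counterexample: (A1,L2) is in requested but fails the scope.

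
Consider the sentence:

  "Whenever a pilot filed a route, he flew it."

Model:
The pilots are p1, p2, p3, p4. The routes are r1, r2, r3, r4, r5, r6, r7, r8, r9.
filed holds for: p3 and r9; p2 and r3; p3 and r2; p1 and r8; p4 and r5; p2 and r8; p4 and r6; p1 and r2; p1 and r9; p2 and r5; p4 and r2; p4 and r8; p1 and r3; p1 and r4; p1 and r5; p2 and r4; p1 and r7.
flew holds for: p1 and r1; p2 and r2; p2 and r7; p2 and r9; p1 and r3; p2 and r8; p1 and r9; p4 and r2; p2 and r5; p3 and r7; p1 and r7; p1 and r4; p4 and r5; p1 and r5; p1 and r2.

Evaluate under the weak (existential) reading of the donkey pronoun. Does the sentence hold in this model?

False

"it" takes "a route" as antecedent — a donkey pronoun bound across the clause boundary.
Weak reading: every pilot p with some filed-route has at least one filed-route r such that flew(p,r).
Per pilot: p1:✓  p2:✓  p3:✗  p4:✓
p3 has no witness among its filed-routes.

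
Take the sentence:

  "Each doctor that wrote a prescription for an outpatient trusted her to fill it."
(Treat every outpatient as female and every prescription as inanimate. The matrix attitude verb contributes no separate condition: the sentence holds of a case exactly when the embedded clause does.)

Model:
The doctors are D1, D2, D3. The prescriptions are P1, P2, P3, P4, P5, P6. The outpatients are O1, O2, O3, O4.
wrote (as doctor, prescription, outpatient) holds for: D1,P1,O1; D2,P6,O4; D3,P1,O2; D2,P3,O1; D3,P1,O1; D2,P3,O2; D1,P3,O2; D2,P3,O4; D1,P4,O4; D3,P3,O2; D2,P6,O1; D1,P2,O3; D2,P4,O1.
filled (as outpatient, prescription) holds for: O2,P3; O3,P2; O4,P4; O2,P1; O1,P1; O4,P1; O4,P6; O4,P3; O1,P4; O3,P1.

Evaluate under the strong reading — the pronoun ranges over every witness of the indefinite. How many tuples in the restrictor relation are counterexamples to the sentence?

"her" takes "an outpatient" as antecedent and "it" takes "a prescription"; both are donkey pronouns co-varying with the restrictor.
Strong reading: for every (d,p,o) with wrote(d,p,o), filled(o,p).
Restrictor triples: (D1,P1,O1)→filled(O1,P1) ✓  (D1,P2,O3)→filled(O3,P2) ✓  (D1,P3,O2)→filled(O2,P3) ✓  (D1,P4,O4)→filled(O4,P4) ✓  (D2,P3,O1)→filled(O1,P3) ✗  (D2,P3,O2)→filled(O2,P3) ✓  (D2,P3,O4)→filled(O4,P3) ✓  (D2,P4,O1)→filled(O1,P4) ✓  (D2,P6,O1)→filled(O1,P6) ✗  (D2,P6,O4)→filled(O4,P6) ✓  (D3,P1,O1)→filled(O1,P1) ✓  (D3,P1,O2)→filled(O2,P1) ✓  (D3,P3,O2)→filled(O2,P3) ✓
Counterexamples (restrictor triples failing the scope): 2.

2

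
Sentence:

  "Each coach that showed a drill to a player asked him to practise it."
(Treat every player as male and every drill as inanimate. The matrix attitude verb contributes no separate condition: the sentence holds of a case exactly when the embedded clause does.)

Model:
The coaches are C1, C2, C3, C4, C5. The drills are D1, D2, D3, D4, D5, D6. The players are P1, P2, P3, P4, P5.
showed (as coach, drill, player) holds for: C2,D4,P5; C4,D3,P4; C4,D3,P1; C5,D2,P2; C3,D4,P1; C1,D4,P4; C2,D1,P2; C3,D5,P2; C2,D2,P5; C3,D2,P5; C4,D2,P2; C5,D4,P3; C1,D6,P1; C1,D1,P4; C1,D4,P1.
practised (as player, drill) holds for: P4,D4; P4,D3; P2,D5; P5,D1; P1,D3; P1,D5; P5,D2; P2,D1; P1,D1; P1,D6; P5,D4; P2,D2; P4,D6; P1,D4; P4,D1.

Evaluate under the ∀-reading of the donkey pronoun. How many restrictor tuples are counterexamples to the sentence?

"him" takes "a player" as antecedent and "it" takes "a drill"; both are donkey pronouns co-varying with the restrictor.
Strong reading: for every (c,d,p) with showed(c,d,p), practised(p,d).
Restrictor triples: (C1,D1,P4)→practised(P4,D1) ✓  (C1,D4,P1)→practised(P1,D4) ✓  (C1,D4,P4)→practised(P4,D4) ✓  (C1,D6,P1)→practised(P1,D6) ✓  (C2,D1,P2)→practised(P2,D1) ✓  (C2,D2,P5)→practised(P5,D2) ✓  (C2,D4,P5)→practised(P5,D4) ✓  (C3,D2,P5)→practised(P5,D2) ✓  (C3,D4,P1)→practised(P1,D4) ✓  (C3,D5,P2)→practised(P2,D5) ✓  (C4,D2,P2)→practised(P2,D2) ✓  (C4,D3,P1)→practised(P1,D3) ✓  (C4,D3,P4)→practised(P4,D3) ✓  (C5,D2,P2)→practised(P2,D2) ✓  (C5,D4,P3)→practised(P3,D4) ✗
Counterexamples (restrictor triples failing the scope): 1.

1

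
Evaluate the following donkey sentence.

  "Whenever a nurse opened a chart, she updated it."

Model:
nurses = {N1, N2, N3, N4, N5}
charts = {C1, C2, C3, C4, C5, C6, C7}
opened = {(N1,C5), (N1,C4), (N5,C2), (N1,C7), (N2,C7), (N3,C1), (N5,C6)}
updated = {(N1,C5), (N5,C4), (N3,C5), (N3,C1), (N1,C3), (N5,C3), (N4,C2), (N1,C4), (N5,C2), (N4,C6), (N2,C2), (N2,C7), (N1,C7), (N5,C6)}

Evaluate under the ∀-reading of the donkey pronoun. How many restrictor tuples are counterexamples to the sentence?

"it" takes "a chart" as antecedent — a donkey pronoun bound across the clause boundary.
Strong reading: for every (n,c) with opened(n,c), updated(n,c).
Restrictor pairs: (N1,C4) ✓  (N1,C5) ✓  (N1,C7) ✓  (N2,C7) ✓  (N3,C1) ✓  (N5,C2) ✓  (N5,C6) ✓
Counterexamples (restrictor pairs failing the scope): 0.

0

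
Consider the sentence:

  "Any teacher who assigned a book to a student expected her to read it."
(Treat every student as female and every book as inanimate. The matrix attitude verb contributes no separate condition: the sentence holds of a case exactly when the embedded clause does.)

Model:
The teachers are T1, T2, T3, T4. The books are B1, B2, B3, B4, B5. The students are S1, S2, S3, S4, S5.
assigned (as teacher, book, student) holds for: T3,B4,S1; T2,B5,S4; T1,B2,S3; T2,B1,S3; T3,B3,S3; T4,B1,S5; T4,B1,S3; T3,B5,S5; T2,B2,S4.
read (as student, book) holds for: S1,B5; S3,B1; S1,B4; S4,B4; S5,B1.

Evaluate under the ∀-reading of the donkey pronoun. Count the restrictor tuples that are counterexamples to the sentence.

5

"her" takes "a student" as antecedent and "it" takes "a book"; both are donkey pronouns co-varying with the restrictor.
Strong reading: for every (t,b,s) with assigned(t,b,s), read(s,b).
Restrictor triples: (T1,B2,S3)→read(S3,B2) ✗  (T2,B1,S3)→read(S3,B1) ✓  (T2,B2,S4)→read(S4,B2) ✗  (T2,B5,S4)→read(S4,B5) ✗  (T3,B3,S3)→read(S3,B3) ✗  (T3,B4,S1)→read(S1,B4) ✓  (T3,B5,S5)→read(S5,B5) ✗  (T4,B1,S3)→read(S3,B1) ✓  (T4,B1,S5)→read(S5,B1) ✓
Counterexamples (restrictor triples failing the scope): 5.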